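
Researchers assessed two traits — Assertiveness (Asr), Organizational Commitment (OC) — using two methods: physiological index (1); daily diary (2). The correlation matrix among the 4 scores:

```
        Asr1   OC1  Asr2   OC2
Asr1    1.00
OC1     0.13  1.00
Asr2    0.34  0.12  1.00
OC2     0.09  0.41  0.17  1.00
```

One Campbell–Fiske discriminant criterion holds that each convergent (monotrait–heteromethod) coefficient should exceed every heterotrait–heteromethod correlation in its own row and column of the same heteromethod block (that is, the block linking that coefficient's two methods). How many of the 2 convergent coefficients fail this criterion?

Each convergent coefficient versus the relevant comparison correlations:
Asr (methods 1·2): 0.34 vs {0.09, 0.12} → pass.
OC (methods 1·2): 0.41 vs {0.12, 0.09} → pass.
0 of 2 fail.

0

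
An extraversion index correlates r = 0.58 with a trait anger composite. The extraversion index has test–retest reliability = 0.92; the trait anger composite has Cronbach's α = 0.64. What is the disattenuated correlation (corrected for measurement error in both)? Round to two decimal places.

r_true = r_obs / √(r_xx · r_yy) = 0.58 / √(0.92 × 0.64) = 0.58 / √0.5888 = 0.58 / 0.7673 ≈ 0.76.

0.76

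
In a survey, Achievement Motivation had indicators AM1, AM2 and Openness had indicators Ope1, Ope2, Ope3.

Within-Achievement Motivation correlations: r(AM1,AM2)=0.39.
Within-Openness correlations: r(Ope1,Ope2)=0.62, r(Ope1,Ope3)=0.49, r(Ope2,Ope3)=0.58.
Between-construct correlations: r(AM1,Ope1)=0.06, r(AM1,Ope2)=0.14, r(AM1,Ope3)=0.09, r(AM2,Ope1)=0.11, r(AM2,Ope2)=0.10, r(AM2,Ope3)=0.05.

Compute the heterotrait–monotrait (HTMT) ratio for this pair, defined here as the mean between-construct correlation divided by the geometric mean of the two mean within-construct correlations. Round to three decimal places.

Mean heterotrait r = 0.55/6 = 0.0917.
Mean within-AM = 0.39/1 = 0.3900; mean within-Ope = 1.69/3 = 0.5633.
Geometric mean = √(0.3900 × 0.5633) = 0.4687.
HTMT = 0.0917 / 0.4687 = 0.196.

0.196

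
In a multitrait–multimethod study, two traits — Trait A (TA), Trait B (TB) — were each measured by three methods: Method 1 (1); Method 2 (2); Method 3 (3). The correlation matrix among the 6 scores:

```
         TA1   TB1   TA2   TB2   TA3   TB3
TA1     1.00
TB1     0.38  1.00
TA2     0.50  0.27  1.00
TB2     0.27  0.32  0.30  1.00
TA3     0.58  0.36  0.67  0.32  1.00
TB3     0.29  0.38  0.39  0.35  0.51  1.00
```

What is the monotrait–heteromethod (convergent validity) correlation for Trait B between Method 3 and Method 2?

Same trait (TB), different methods: r(TB3, TB2) = 0.35.

0.35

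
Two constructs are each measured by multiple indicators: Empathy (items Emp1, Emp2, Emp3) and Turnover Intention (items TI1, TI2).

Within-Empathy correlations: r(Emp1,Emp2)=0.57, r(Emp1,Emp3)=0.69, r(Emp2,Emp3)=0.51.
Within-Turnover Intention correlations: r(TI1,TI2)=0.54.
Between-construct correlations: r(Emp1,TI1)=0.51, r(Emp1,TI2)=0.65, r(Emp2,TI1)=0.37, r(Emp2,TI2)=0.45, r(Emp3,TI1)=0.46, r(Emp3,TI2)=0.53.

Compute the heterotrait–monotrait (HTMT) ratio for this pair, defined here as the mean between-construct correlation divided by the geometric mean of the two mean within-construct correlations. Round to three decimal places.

Mean heterotrait r = 2.97/6 = 0.4950.
Mean within-Emp = 1.77/3 = 0.5900; mean within-TI = 0.54/1 = 0.5400.
Geometric mean = √(0.5900 × 0.5400) = 0.5644.
HTMT = 0.4950 / 0.5644 = 0.877.

0.877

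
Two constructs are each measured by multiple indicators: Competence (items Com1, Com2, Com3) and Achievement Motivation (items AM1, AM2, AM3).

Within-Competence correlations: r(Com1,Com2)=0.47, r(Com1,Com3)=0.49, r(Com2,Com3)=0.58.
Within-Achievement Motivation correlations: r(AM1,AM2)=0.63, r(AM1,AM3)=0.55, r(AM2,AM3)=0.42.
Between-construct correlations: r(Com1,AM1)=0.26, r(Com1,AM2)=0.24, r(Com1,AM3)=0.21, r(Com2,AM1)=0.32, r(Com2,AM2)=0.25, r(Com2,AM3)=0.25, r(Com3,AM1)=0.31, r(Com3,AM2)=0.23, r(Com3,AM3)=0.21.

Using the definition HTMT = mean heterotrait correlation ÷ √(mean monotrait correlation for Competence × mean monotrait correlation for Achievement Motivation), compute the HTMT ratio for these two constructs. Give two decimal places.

Between-construct mean = 2.28/9 = 0.2533.
Mean within-Com = 1.54/3 = 0.5133; mean within-AM = 1.60/3 = 0.5333.
Geometric mean = √(0.5133 × 0.5333) = 0.5232.
HTMT = 0.2533 / 0.5232 = 0.48.

0.48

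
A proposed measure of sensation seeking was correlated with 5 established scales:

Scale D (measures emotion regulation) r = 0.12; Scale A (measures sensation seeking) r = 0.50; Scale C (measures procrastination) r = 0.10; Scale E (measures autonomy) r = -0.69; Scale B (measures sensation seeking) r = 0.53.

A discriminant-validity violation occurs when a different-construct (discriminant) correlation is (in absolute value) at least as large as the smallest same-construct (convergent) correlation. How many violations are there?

1

Convergent (same construct = sensation seeking): Scale A, Scale B.
Smallest convergent = 0.50. Discriminant |r|: 0.12, 0.10, 0.69; count ≥ 0.50 → 1.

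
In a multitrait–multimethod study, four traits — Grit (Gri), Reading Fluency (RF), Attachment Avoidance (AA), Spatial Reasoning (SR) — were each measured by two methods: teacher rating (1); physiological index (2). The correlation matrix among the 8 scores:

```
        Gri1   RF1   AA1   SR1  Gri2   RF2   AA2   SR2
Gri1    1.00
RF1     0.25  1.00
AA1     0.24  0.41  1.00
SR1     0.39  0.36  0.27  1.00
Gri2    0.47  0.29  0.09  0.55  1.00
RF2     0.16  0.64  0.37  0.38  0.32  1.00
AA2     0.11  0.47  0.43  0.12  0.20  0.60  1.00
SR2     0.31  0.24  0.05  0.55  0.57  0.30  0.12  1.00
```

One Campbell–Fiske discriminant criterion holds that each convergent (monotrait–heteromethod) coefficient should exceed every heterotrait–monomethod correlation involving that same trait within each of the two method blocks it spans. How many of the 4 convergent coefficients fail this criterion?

3

Each convergent coefficient versus the relevant comparison correlations:
Gri (methods 1·2): 0.47 vs {0.25, 0.32, 0.24, 0.20, 0.39, 0.57} → fail.
RF (methods 1·2): 0.64 vs {0.25, 0.32, 0.41, 0.60, 0.36, 0.30} → pass.
AA (methods 1·2): 0.43 vs {0.24, 0.20, 0.41, 0.60, 0.27, 0.12} → fail.
SR (methods 1·2): 0.55 vs {0.39, 0.57, 0.36, 0.30, 0.27, 0.12} → fail.
3 of 4 fail.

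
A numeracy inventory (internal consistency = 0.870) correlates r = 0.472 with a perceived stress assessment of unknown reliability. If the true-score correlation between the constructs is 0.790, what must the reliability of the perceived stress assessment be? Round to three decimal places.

r_true = r_obs / √(r_xx · r_yy) ⇒ 0.790 = 0.472 / √(0.870 · r_yy).
√(0.870 · r_yy) = 0.472 / 0.790 = 0.5975; 0.870 · r_yy = 0.3570; r_yy = 0.3570 / 0.870 ≈ 0.410.

0.410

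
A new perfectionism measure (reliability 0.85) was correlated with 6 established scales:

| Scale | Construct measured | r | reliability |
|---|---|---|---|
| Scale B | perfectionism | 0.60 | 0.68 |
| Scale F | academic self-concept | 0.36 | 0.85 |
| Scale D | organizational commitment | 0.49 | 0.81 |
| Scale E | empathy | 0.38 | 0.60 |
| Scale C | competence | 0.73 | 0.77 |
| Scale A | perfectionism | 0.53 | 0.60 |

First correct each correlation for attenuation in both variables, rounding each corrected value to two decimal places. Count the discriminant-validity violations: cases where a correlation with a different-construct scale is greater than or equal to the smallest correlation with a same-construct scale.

Disattenuated r (r / √(r_scale · r_new)):
  Scale B (conv): 0.60 / √(0.68·0.85) = 0.79
  Scale F (disc): 0.36 / √(0.85·0.85) = 0.42
  Scale D (disc): 0.49 / √(0.81·0.85) = 0.59
  Scale E (disc): 0.38 / √(0.60·0.85) = 0.53
  Scale C (disc): 0.73 / √(0.77·0.85) = 0.90
  Scale A (conv): 0.53 / √(0.60·0.85) = 0.74
Smallest convergent = 0.74. Discriminant values: 0.42, 0.59, 0.53, 0.90; count ≥ 0.74 → 1.

1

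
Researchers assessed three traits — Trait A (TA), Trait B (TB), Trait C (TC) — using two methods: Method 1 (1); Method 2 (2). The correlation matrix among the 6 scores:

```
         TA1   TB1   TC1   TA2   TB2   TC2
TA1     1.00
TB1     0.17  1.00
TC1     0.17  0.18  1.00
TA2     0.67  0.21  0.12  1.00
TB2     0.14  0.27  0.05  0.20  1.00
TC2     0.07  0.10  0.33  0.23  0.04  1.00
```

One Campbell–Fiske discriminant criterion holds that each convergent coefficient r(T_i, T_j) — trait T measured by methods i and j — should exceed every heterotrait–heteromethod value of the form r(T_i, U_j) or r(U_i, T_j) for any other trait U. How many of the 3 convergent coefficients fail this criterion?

0

Checking each validity diagonal entry against its comparison values:
TA (methods 1·2): 0.67 vs {0.14, 0.21, 0.07, 0.12} → pass.
TB (methods 1·2): 0.27 vs {0.21, 0.14, 0.10, 0.05} → pass.
TC (methods 1·2): 0.33 vs {0.12, 0.07, 0.05, 0.10} → pass.
0 of 3 fail.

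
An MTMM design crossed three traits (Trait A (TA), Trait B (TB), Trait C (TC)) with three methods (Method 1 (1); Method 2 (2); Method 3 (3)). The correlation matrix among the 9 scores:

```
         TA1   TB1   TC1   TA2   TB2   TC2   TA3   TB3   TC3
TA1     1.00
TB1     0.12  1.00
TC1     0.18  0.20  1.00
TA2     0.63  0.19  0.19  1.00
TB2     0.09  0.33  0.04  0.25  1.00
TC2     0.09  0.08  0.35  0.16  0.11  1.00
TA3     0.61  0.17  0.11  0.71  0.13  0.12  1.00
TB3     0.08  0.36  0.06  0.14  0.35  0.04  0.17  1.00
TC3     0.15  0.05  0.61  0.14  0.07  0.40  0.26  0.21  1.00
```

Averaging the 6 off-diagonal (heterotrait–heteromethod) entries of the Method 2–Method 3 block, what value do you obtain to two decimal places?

0.11

HTHM values (method 2 × method 3): 0.14, 0.14, 0.13, 0.07, 0.12, 0.04; mean = 0.64/6 = 0.11.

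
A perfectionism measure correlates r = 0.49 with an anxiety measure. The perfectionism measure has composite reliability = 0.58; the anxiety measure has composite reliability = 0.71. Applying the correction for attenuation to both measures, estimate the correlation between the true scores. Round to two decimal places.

0.76

r_true = r_obs / √(r_xx · r_yy) = 0.49 / √(0.58 × 0.71) = 0.49 / √0.4118 = 0.49 / 0.6417 ≈ 0.76.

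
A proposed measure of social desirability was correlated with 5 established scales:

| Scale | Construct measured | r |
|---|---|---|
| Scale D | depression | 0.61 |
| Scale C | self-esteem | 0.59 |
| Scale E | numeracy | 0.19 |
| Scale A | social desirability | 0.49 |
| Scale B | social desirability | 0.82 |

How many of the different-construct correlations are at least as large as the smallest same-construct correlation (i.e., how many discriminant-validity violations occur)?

2

Convergent (same construct = social desirability): Scale A, Scale B.
Smallest convergent = 0.49. Discriminant values: 0.61, 0.59, 0.19; count ≥ 0.49 → 2.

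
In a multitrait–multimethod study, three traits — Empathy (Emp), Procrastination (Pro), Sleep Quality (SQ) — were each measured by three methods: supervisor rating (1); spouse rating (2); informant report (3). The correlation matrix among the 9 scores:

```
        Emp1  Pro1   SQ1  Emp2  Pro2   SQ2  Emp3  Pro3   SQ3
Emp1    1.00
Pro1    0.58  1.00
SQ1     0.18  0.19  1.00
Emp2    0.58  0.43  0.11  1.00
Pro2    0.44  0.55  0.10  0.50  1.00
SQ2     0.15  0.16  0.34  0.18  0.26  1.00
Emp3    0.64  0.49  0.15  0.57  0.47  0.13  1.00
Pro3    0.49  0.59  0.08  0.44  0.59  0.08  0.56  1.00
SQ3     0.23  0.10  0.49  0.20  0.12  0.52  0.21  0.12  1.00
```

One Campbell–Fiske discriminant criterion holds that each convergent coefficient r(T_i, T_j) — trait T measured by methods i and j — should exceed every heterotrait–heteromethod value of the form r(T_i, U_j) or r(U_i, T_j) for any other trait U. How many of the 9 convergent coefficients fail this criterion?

Convergent coefficients and their comparison sets:
Emp (methods 1·2): 0.58 vs {0.44, 0.43, 0.15, 0.11} → pass.
Emp (methods 1·3): 0.64 vs {0.49, 0.49, 0.23, 0.15} → pass.
Emp (methods 2·3): 0.57 vs {0.44, 0.47, 0.20, 0.13} → pass.
Pro (methods 1·2): 0.55 vs {0.43, 0.44, 0.16, 0.10} → pass.
Pro (methods 1·3): 0.59 vs {0.49, 0.49, 0.10, 0.08} → pass.
Pro (methods 2·3): 0.59 vs {0.47, 0.44, 0.12, 0.08} → pass.
SQ (methods 1·2): 0.34 vs {0.11, 0.15, 0.10, 0.16} → pass.
SQ (methods 1·3): 0.49 vs {0.15, 0.23, 0.08, 0.10} → pass.
SQ (methods 2·3): 0.52 vs {0.13, 0.20, 0.08, 0.12} → pass.
0 of 9 fail.

0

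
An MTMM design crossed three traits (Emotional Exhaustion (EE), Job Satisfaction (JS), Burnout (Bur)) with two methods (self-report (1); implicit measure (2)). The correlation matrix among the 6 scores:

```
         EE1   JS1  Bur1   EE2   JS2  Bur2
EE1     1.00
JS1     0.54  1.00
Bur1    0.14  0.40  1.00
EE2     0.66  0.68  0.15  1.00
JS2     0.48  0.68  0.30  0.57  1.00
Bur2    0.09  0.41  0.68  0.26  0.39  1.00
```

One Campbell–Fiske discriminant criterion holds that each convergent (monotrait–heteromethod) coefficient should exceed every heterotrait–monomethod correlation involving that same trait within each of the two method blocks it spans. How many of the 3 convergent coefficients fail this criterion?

Convergent coefficients and their comparison sets:
EE (methods 1·2): 0.66 vs {0.54, 0.57, 0.14, 0.26} → pass.
JS (methods 1·2): 0.68 vs {0.54, 0.57, 0.40, 0.39} → pass.
Bur (methods 1·2): 0.68 vs {0.14, 0.26, 0.40, 0.39} → pass.
0 of 3 fail.

0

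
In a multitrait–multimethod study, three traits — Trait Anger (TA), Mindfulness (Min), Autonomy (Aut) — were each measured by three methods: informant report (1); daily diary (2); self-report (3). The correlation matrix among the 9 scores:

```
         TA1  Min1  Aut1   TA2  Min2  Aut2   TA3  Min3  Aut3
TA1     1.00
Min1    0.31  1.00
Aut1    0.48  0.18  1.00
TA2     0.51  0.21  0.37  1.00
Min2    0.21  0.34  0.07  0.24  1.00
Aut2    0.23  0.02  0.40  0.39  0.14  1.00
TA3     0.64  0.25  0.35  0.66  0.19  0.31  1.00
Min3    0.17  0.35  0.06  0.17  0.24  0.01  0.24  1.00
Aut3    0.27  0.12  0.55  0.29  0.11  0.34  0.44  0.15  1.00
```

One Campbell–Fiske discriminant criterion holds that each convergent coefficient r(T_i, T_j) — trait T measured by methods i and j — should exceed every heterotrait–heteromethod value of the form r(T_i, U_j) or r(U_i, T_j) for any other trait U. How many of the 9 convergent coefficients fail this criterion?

Checking each validity diagonal entry against its comparison values:
TA (methods 1·2): 0.51 vs {0.21, 0.21, 0.23, 0.37} → pass.
TA (methods 1·3): 0.64 vs {0.17, 0.25, 0.27, 0.35} → pass.
TA (methods 2·3): 0.66 vs {0.17, 0.19, 0.29, 0.31} → pass.
Min (methods 1·2): 0.34 vs {0.21, 0.21, 0.02, 0.07} → pass.
Min (methods 1·3): 0.35 vs {0.25, 0.17, 0.12, 0.06} → pass.
Min (methods 2·3): 0.24 vs {0.19, 0.17, 0.11, 0.01} → pass.
Aut (methods 1·2): 0.40 vs {0.37, 0.23, 0.07, 0.02} → pass.
Aut (methods 1·3): 0.55 vs {0.35, 0.27, 0.06, 0.12} → pass.
Aut (methods 2·3): 0.34 vs {0.31, 0.29, 0.01, 0.11} → pass.
0 of 9 fail.

0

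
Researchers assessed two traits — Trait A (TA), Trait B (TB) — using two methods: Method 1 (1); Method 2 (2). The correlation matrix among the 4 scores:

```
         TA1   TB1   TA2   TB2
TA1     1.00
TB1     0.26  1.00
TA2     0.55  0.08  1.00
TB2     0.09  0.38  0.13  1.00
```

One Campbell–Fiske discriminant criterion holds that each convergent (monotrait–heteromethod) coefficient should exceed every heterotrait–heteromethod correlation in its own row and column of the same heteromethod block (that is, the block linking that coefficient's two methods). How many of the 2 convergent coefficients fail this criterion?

0

Checking each validity diagonal entry against its comparison values:
TA (methods 1·2): 0.55 vs {0.09, 0.08} → pass.
TB (methods 1·2): 0.38 vs {0.08, 0.09} → pass.
0 of 2 fail.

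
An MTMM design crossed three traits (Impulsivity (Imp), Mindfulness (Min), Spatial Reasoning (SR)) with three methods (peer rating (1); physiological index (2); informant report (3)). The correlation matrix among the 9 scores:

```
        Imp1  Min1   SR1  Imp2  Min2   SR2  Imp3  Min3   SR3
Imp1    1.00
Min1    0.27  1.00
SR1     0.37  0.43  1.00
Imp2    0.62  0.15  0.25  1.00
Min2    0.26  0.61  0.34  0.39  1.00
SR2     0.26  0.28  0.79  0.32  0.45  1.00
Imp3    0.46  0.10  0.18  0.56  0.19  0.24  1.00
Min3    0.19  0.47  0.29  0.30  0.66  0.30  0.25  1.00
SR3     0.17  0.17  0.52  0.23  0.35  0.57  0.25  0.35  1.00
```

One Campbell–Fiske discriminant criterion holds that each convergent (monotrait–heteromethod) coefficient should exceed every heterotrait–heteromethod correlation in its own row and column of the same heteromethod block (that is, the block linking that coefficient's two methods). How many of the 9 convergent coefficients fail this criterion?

Each convergent coefficient versus the relevant comparison correlations:
Imp (methods 1·2): 0.62 vs {0.26, 0.15, 0.26, 0.25} → pass.
Imp (methods 1·3): 0.46 vs {0.19, 0.10, 0.17, 0.18} → pass.
Imp (methods 2·3): 0.56 vs {0.30, 0.19, 0.23, 0.24} → pass.
Min (methods 1·2): 0.61 vs {0.15, 0.26, 0.28, 0.34} → pass.
Min (methods 1·3): 0.47 vs {0.10, 0.19, 0.17, 0.29} → pass.
Min (methods 2·3): 0.66 vs {0.19, 0.30, 0.35, 0.30} → pass.
SR (methods 1·2): 0.79 vs {0.25, 0.26, 0.34, 0.28} → pass.
SR (methods 1·3): 0.52 vs {0.18, 0.17, 0.29, 0.17} → pass.
SR (methods 2·3): 0.57 vs {0.24, 0.23, 0.30, 0.35} → pass.
0 of 9 fail.

0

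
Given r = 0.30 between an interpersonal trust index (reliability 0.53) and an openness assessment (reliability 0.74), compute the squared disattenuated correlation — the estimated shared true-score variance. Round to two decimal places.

Disattenuated r = 0.30 / √(0.53 × 0.74) = 0.30 / 0.6263 = 0.4790.
Shared true-score variance = 0.4790² = 0.2294 ≈ 0.23.

0.23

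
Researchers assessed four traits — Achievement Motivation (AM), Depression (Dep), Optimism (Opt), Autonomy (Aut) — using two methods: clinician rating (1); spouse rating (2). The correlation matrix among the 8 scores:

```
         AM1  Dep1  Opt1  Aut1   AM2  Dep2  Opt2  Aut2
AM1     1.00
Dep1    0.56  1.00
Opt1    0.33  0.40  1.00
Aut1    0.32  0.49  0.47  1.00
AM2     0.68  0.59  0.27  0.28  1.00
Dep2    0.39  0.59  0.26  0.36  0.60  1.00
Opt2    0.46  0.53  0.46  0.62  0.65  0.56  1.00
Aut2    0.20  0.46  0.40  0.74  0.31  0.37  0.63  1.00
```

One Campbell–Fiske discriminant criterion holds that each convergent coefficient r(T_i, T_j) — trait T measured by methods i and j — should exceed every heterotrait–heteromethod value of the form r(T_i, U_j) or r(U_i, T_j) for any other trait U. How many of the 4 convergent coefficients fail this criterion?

Convergent coefficients and their comparison sets:
AM (methods 1·2): 0.68 vs {0.39, 0.59, 0.46, 0.27, 0.20, 0.28} → pass.
Dep (methods 1·2): 0.59 vs {0.59, 0.39, 0.53, 0.26, 0.46, 0.36} → fail.
Opt (methods 1·2): 0.46 vs {0.27, 0.46, 0.26, 0.53, 0.40, 0.62} → fail.
Aut (methods 1·2): 0.74 vs {0.28, 0.20, 0.36, 0.46, 0.62, 0.40} → pass.
2 of 4 fail.

2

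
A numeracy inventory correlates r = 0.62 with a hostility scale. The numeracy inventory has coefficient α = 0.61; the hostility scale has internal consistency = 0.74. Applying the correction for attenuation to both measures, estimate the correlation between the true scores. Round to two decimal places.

r_true = r_obs / √(r_xx · r_yy) = 0.62 / √(0.61 × 0.74) = 0.62 / √0.4514 = 0.62 / 0.6719 ≈ 0.92.

0.92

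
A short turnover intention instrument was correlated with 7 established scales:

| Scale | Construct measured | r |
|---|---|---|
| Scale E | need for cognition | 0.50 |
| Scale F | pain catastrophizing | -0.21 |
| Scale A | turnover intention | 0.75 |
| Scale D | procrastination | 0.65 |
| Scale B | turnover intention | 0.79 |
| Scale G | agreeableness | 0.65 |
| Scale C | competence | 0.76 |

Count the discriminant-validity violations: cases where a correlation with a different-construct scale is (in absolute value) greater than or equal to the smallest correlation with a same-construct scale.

Convergent (same construct = turnover intention): Scale A, Scale B.
Smallest convergent = 0.75. Discriminant |r|: 0.50, 0.21, 0.65, 0.65, 0.76; count ≥ 0.75 → 1.

1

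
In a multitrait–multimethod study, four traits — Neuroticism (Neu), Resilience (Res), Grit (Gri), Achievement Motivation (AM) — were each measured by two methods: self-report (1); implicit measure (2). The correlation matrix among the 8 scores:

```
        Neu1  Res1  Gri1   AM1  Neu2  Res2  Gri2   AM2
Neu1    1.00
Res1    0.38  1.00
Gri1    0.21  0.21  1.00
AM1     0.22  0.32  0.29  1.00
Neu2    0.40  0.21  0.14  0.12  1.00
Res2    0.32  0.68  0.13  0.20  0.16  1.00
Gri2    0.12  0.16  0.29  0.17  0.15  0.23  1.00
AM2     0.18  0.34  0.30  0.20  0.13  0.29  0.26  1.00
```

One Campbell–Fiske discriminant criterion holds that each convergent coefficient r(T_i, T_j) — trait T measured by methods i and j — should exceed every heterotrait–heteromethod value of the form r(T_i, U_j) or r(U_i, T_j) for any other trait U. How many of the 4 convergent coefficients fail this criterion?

2

Checking each validity diagonal entry against its comparison values:
Neu (methods 1·2): 0.40 vs {0.32, 0.21, 0.12, 0.14, 0.18, 0.12} → pass.
Res (methods 1·2): 0.68 vs {0.21, 0.32, 0.16, 0.13, 0.34, 0.20} → pass.
Gri (methods 1·2): 0.29 vs {0.14, 0.12, 0.13, 0.16, 0.30, 0.17} → fail.
AM (methods 1·2): 0.20 vs {0.12, 0.18, 0.20, 0.34, 0.17, 0.30} → fail.
2 of 4 fail.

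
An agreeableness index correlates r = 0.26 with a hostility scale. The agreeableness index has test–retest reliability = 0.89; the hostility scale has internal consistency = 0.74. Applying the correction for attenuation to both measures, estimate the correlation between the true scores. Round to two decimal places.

r_true = r_obs / √(r_xx · r_yy) = 0.26 / √(0.89 × 0.74) = 0.26 / √0.6586 = 0.26 / 0.8115 ≈ 0.32.

0.32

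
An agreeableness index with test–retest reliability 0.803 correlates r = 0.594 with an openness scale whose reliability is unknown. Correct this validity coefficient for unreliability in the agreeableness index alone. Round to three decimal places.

Single correction: r_c = r_obs / √r_xx = 0.594 / √0.803 = 0.594 / 0.8961 ≈ 0.663.

0.663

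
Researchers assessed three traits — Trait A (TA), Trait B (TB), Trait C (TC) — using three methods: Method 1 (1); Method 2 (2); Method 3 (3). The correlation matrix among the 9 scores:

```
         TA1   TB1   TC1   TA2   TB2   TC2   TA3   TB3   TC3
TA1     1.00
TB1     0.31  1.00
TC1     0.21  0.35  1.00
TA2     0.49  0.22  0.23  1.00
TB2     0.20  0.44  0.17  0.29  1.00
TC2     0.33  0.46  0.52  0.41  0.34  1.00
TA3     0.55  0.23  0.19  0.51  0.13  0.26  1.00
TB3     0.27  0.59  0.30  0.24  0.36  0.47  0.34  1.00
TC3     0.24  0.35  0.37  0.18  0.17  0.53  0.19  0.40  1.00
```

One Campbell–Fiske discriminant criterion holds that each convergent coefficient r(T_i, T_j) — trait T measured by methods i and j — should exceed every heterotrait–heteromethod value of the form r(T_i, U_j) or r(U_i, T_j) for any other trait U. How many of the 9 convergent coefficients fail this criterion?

Each convergent coefficient versus the relevant comparison correlations:
TA (methods 1·2): 0.49 vs {0.20, 0.22, 0.33, 0.23} → pass.
TA (methods 1·3): 0.55 vs {0.27, 0.23, 0.24, 0.19} → pass.
TA (methods 2·3): 0.51 vs {0.24, 0.13, 0.18, 0.26} → pass.
TB (methods 1·2): 0.44 vs {0.22, 0.20, 0.46, 0.17} → fail.
TB (methods 1·3): 0.59 vs {0.23, 0.27, 0.35, 0.30} → pass.
TB (methods 2·3): 0.36 vs {0.13, 0.24, 0.17, 0.47} → fail.
TC (methods 1·2): 0.52 vs {0.23, 0.33, 0.17, 0.46} → pass.
TC (methods 1·3): 0.37 vs {0.19, 0.24, 0.30, 0.35} → pass.
TC (methods 2·3): 0.53 vs {0.26, 0.18, 0.47, 0.17} → pass.
2 of 9 fail.

2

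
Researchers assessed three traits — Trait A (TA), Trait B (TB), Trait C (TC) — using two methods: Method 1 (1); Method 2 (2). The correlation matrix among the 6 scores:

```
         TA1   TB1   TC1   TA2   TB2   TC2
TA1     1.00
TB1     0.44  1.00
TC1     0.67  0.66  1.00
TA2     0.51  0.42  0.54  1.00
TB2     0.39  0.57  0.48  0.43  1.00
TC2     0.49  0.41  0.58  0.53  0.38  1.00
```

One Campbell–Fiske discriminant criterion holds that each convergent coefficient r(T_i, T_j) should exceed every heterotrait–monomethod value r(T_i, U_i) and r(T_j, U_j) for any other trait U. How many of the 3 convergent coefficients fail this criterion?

Convergent coefficients and their comparison sets:
TA (methods 1·2): 0.51 vs {0.44, 0.43, 0.67, 0.53} → fail.
TB (methods 1·2): 0.57 vs {0.44, 0.43, 0.66, 0.38} → fail.
TC (methods 1·2): 0.58 vs {0.67, 0.53, 0.66, 0.38} → fail.
3 of 3 fail.

3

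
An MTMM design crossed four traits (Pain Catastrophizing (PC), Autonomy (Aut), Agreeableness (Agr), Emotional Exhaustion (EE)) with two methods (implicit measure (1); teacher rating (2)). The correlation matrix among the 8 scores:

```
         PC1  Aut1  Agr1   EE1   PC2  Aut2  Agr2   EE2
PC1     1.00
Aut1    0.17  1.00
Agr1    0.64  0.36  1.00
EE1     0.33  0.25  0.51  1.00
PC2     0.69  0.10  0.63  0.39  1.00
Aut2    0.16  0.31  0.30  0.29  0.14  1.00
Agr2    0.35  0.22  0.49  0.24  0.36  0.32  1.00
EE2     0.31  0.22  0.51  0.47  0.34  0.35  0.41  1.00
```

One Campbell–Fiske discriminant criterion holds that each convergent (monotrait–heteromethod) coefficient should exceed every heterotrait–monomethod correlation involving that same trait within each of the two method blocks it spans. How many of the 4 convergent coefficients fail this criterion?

Convergent coefficients and their comparison sets:
PC (methods 1·2): 0.69 vs {0.17, 0.14, 0.64, 0.36, 0.33, 0.34} → pass.
Aut (methods 1·2): 0.31 vs {0.17, 0.14, 0.36, 0.32, 0.25, 0.35} → fail.
Agr (methods 1·2): 0.49 vs {0.64, 0.36, 0.36, 0.32, 0.51, 0.41} → fail.
EE (methods 1·2): 0.47 vs {0.33, 0.34, 0.25, 0.35, 0.51, 0.41} → fail.
3 of 4 fail.

3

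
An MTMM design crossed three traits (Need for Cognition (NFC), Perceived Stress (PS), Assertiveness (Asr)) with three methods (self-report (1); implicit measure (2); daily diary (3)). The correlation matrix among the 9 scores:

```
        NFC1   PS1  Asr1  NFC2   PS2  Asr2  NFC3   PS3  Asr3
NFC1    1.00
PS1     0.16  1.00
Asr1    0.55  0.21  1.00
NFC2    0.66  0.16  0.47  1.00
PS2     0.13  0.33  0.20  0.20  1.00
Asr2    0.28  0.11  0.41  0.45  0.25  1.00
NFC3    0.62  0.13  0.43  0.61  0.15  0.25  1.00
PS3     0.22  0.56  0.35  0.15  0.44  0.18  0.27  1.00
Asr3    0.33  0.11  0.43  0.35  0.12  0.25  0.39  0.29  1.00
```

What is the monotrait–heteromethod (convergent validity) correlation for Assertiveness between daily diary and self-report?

0.43

Same trait (Asr), different methods: r(Asr3, Asr1) = 0.43.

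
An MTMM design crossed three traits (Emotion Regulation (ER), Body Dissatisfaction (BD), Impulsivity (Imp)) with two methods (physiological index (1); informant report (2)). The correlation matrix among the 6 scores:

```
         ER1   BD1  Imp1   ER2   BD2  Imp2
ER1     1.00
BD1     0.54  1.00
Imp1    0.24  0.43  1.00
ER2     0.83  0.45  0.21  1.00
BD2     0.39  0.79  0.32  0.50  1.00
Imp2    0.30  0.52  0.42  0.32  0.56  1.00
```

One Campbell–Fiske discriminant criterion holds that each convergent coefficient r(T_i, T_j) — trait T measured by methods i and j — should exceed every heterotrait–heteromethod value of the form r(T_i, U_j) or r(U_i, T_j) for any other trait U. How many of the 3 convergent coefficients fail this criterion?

1

Checking each validity diagonal entry against its comparison values:
ER (methods 1·2): 0.83 vs {0.39, 0.45, 0.30, 0.21} → pass.
BD (methods 1·2): 0.79 vs {0.45, 0.39, 0.52, 0.32} → pass.
Imp (methods 1·2): 0.42 vs {0.21, 0.30, 0.32, 0.52} → fail.
1 of 3 fail.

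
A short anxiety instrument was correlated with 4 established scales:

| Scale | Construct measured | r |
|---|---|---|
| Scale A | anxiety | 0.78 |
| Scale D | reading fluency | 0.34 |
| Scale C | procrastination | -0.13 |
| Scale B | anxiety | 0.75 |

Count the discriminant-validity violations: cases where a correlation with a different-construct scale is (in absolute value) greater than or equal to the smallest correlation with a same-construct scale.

Convergent (same construct = anxiety): Scale A, Scale B.
Smallest convergent = 0.75. Discriminant |r|: 0.34, 0.13; count ≥ 0.75 → 0.

0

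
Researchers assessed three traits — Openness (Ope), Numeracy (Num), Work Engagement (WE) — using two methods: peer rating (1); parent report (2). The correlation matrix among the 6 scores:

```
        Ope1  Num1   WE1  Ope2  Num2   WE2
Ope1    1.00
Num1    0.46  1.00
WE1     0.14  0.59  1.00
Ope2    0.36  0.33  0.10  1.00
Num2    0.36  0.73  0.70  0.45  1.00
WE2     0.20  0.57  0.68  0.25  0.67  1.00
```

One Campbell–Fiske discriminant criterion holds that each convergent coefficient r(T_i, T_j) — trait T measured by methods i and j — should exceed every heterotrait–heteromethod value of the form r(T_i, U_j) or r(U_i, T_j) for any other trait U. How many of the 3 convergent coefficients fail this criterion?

Each convergent coefficient versus the relevant comparison correlations:
Ope (methods 1·2): 0.36 vs {0.36, 0.33, 0.20, 0.10} → fail.
Num (methods 1·2): 0.73 vs {0.33, 0.36, 0.57, 0.70} → pass.
WE (methods 1·2): 0.68 vs {0.10, 0.20, 0.70, 0.57} → fail.
2 of 3 fail.

2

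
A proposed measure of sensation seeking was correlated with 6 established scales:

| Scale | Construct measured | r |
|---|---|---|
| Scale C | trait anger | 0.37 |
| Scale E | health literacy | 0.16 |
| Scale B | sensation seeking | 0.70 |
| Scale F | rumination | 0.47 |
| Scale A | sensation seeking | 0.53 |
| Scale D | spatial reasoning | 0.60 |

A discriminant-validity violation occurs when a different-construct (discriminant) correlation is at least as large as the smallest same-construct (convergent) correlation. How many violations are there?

Convergent (same construct = sensation seeking): Scale B, Scale A.
Smallest convergent = 0.53. Discriminant values: 0.37, 0.16, 0.47, 0.60; count ≥ 0.53 → 1.

1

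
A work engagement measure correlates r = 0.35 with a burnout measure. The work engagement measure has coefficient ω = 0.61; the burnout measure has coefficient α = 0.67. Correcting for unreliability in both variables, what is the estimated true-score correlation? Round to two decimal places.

r_true = r_obs / √(r_xx · r_yy) = 0.35 / √(0.61 × 0.67) = 0.35 / √0.4087 = 0.35 / 0.6393 ≈ 0.55.

0.55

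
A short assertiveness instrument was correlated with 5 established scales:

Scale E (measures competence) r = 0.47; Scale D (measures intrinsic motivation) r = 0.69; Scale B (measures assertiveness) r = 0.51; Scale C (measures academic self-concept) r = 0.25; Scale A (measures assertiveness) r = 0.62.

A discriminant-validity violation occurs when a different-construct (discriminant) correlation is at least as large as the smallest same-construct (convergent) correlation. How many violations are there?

Convergent (same construct = assertiveness): Scale B, Scale A.
Smallest convergent = 0.51. Discriminant values: 0.47, 0.69, 0.25; count ≥ 0.51 → 1.

1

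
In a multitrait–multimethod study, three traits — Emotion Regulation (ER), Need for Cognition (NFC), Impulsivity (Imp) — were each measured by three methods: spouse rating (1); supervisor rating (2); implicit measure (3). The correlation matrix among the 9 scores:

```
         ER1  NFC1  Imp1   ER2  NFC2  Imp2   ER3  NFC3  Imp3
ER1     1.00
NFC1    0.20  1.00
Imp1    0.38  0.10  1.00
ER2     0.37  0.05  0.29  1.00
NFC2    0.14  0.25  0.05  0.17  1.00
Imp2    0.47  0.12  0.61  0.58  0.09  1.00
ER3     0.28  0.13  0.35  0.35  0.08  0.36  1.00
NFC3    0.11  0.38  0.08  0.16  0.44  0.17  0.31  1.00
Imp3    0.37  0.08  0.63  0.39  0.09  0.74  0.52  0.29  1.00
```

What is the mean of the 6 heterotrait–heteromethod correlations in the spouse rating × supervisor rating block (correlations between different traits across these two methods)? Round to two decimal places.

0.19

HTHM values (method 1 × method 2): 0.14, 0.47, 0.05, 0.12, 0.29, 0.05; mean = 1.12/6 = 0.19.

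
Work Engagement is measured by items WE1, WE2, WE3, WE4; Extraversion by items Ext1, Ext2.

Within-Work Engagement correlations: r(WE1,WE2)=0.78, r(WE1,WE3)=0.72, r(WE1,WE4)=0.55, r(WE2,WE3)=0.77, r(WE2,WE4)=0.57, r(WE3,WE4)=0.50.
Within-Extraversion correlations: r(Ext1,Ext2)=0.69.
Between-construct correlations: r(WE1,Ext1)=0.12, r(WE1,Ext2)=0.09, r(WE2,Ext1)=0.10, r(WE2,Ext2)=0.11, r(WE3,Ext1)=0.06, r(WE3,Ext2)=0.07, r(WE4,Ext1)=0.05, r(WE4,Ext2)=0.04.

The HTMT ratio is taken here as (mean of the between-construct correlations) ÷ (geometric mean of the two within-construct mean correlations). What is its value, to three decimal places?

Mean heterotrait r = 0.64/8 = 0.0800.
Mean within-WE = 3.89/6 = 0.6483; mean within-Ext = 0.69/1 = 0.6900.
Geometric mean = √(0.6483 × 0.6900) = 0.6688.
HTMT = 0.0800 / 0.6688 = 0.120.

0.120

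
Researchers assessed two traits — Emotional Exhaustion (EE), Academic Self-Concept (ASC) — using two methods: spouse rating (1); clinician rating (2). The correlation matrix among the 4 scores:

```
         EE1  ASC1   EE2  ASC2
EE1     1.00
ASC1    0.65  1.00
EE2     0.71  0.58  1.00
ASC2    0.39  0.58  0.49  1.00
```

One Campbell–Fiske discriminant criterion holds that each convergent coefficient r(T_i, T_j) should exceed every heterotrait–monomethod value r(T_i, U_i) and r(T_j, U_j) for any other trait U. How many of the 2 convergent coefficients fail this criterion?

1

Convergent coefficients and their comparison sets:
EE (methods 1·2): 0.71 vs {0.65, 0.49} → pass.
ASC (methods 1·2): 0.58 vs {0.65, 0.49} → fail.
1 of 2 fail.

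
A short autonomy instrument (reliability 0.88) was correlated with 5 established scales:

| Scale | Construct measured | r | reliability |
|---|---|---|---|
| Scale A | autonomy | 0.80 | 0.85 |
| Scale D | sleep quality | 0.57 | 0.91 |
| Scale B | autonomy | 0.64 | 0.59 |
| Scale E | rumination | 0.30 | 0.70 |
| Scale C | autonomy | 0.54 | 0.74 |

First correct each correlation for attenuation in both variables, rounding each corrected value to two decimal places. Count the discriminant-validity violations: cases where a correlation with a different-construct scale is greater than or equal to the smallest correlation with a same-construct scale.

0

Disattenuated r (r / √(r_scale · r_new)):
  Scale A (conv): 0.80 / √(0.85·0.88) = 0.92
  Scale D (disc): 0.57 / √(0.91·0.88) = 0.64
  Scale B (conv): 0.64 / √(0.59·0.88) = 0.89
  Scale E (disc): 0.30 / √(0.70·0.88) = 0.38
  Scale C (conv): 0.54 / √(0.74·0.88) = 0.67
Smallest convergent = 0.67. Discriminant values: 0.64, 0.38; count ≥ 0.67 → 0.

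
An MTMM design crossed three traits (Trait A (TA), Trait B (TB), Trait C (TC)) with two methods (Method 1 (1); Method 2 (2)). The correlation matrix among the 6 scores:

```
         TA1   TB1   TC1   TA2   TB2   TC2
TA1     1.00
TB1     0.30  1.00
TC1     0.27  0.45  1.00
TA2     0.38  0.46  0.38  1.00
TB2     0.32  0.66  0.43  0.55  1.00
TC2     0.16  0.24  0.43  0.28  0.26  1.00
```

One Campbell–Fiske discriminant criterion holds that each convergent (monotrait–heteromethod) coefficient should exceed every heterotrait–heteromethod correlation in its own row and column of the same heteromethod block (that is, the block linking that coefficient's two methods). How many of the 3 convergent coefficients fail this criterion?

Convergent coefficients and their comparison sets:
TA (methods 1·2): 0.38 vs {0.32, 0.46, 0.16, 0.38} → fail.
TB (methods 1·2): 0.66 vs {0.46, 0.32, 0.24, 0.43} → pass.
TC (methods 1·2): 0.43 vs {0.38, 0.16, 0.43, 0.24} → fail.
2 of 3 fail.

2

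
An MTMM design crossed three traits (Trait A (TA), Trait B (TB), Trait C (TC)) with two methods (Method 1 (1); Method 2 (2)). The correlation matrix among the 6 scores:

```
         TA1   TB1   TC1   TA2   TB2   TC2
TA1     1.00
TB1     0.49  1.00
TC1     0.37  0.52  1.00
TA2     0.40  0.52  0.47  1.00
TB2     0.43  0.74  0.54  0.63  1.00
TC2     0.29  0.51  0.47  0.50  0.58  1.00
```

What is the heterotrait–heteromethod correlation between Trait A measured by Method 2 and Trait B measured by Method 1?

Different traits and methods: r(TA2, TB1) = 0.52.

0.52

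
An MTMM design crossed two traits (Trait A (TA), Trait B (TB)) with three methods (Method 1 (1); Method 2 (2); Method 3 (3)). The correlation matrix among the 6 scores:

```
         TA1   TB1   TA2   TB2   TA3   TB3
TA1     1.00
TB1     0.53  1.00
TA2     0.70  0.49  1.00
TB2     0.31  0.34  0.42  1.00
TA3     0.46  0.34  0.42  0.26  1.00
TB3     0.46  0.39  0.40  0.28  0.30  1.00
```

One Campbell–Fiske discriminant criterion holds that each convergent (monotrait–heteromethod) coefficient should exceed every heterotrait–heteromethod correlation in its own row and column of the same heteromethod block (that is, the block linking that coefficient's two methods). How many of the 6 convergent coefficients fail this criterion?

Each convergent coefficient versus the relevant comparison correlations:
TA (methods 1·2): 0.70 vs {0.31, 0.49} → pass.
TA (methods 1·3): 0.46 vs {0.46, 0.34} → fail.
TA (methods 2·3): 0.42 vs {0.40, 0.26} → pass.
TB (methods 1·2): 0.34 vs {0.49, 0.31} → fail.
TB (methods 1·3): 0.39 vs {0.34, 0.46} → fail.
TB (methods 2·3): 0.28 vs {0.26, 0.40} → fail.
4 of 6 fail.

4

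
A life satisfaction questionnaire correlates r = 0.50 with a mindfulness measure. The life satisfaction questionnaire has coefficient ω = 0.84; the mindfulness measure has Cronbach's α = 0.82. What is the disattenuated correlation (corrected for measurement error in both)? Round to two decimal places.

0.60

r_true = r_obs / √(r_xx · r_yy) = 0.50 / √(0.84 × 0.82) = 0.50 / √0.6888 = 0.50 / 0.8299 ≈ 0.60.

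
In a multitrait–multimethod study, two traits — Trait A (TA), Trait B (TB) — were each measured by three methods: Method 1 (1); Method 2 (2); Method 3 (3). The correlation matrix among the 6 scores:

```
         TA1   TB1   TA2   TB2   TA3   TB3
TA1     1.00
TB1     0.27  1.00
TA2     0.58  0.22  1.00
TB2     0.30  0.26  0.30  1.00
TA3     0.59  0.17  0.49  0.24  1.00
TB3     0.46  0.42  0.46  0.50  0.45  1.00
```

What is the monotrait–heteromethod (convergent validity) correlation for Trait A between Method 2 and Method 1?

0.58

Same trait (TA), different methods: r(TA2, TA1) = 0.58.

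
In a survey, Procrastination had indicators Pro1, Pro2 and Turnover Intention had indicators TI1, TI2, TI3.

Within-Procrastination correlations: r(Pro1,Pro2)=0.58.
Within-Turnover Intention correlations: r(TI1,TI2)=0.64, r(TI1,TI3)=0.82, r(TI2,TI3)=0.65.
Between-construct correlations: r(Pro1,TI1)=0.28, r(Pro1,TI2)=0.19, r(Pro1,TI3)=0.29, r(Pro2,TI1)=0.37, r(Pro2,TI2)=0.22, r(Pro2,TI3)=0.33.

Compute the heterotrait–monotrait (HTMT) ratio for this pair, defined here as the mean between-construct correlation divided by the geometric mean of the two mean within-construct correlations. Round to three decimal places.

0.438

Mean between = 1.68/6 = 0.2800.
Mean within-Pro = 0.58/1 = 0.5800; mean within-TI = 2.11/3 = 0.7033.
Geometric mean = √(0.5800 × 0.7033) = 0.6387.
HTMT = 0.2800 / 0.6387 = 0.438.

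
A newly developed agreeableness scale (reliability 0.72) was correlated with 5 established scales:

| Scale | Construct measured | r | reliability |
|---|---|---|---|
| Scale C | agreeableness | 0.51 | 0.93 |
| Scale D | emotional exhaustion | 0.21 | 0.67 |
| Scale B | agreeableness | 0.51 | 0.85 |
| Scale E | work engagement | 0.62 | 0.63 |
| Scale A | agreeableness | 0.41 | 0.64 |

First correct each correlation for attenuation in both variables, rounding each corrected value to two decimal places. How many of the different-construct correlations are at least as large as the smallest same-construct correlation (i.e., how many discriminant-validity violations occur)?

Disattenuated r (r / √(r_scale · r_new)):
  Scale C (conv): 0.51 / √(0.93·0.72) = 0.62
  Scale D (disc): 0.21 / √(0.67·0.72) = 0.30
  Scale B (conv): 0.51 / √(0.85·0.72) = 0.65
  Scale E (disc): 0.62 / √(0.63·0.72) = 0.92
  Scale A (conv): 0.41 / √(0.64·0.72) = 0.60
Smallest convergent = 0.60. Discriminant values: 0.30, 0.92; count ≥ 0.60 → 1.

1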